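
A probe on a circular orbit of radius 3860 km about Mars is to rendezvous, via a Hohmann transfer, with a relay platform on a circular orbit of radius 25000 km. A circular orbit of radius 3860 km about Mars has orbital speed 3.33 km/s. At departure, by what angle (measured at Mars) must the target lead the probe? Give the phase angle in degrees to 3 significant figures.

φ = 101°

From the circular-orbit relation v² = μ/r at r = 3860 km: μ = v²r = (3.33)² × 3860 = 42803.2 km³/s².
The Hohmann ellipse has a_t = (r₁ + r₂)/2 = 14430 km.
Transfer time t = π√(a_t³/μ) = 26321.6 s.
Target angular speed ω₂ = √(μ/r₂³) = 5.23393×10^-5 rad/s.
Angle swept by the target during transfer: ω₂·t = 1.37765 rad = 78.93°.
Arrival is 180° from departure on the ellipse, so φ = 180° − 78.93° = 101°.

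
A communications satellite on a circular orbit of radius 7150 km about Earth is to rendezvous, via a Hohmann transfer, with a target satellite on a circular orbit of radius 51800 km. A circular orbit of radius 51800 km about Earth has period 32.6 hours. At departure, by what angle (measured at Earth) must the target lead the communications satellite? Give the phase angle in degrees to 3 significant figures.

From Kepler's third law T² = 4π²r³/μ at r = 51800 km, T = 32.6 hours = 32.6 × 3600 s = 1.1736×10^5 s: μ = 4π²r³/T² = 3.98390×10^5 km³/s².
The Hohmann ellipse has a_t = (r₁ + r₂)/2 = 29475 km.
Transfer time t = π√(a_t³/μ) = 25187 s.
Target angular speed ω₂ = √(μ/r₂³) = 5.3538×10^-5 rad/s.
Angle swept by the target during transfer: ω₂·t = 1.3485 rad = 77.26°.
The communications satellite traverses 180° on the transfer ellipse, so the target must lead by 180° − 77.26° = 103°.

φ = 103°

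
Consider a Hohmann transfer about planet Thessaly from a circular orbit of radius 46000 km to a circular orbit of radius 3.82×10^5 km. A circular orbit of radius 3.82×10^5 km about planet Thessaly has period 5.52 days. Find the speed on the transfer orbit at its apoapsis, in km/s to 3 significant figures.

From Kepler's third law T² = 4π²r³/μ at r = 3.82×10^5 km, T = 5.52 days = 5.52 × 86400 s = 4.76928×10^5 s: μ = 4π²r³/T² = 9.67485×10^6 km³/s².
Semi-major axis of the transfer orbit: a_t = (46000 + 3.820×10^5)/2 = 2.140×10^5 km.
At apoapsis, r = 3.820×10^5 km.
Vis-viva: v = √[μ(2/r − 1/a_t)] = √[9.67485×10^6 × (2/3.820×10^5 − 1/2.140×10^5)] = 2.333 km/s.

v = 2.33 km/s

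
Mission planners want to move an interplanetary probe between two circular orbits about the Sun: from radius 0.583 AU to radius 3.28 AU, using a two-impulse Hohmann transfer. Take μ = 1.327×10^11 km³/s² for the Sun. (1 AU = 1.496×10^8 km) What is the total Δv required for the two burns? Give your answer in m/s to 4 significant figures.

In km: r₁ = 0.583 × 1.496×10^8 = 8.72168×10^7 km; r₂ = 3.28 × 1.496×10^8 = 4.90688×10^8 km.
The Hohmann ellipse has a_t = (r₁ + r₂)/2 = 2.889524×10^8 km.
Circular speed at r₁: v₁ = √(μ/r₁) = √(1.327×10^11/8.72168×10^7) = 39.01 km/s.
Transfer-orbit speed at r₁ (vis-viva equation): v_p = √[μ(2/r₁ − 1/a_t)] = 50.83 km/s.
First burn Δv₁ = |v_p − v₁| = 11.82 km/s.
At r₂, v₂ = √(μ/r₂) = 16.445 km/s.
Transfer-orbit speed at r₂: v_a = √[μ(2/r₂ − 1/a_t)] = 9.0348 km/s.
Second burn Δv₂ = |v₂ − v_a| = 7.410 km/s.
Total Δv = Δv₁ + Δv₂ = 19.23 km/s.

Δv = 19230 m/s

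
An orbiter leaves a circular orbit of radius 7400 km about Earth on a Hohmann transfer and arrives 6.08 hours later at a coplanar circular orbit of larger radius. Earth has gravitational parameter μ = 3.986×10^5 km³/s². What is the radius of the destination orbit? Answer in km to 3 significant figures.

r₂ = 46300 km

Transfer time t = 6.08 hours = 21888 s, and t = π√(a_t³/μ).
So a_t = (μ t²/π²)^(1/3) = (3.986×10^5 × (21888)² / π²)^(1/3) = 26846 km.
Since a_t = (r₁ + r₂)/2, r₂ = 2a_t − r₁ = 2×26846 − 7400 = 46292 km.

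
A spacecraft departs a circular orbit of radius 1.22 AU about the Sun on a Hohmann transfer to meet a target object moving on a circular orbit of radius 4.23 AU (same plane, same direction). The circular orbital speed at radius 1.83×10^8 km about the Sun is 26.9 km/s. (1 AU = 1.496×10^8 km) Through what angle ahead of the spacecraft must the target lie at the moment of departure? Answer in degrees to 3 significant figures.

From the circular-orbit relation v² = μ/r at r = 1.83×10^8 km: μ = v²r = (26.9)² × 1.83×10^8 = 1.32421×10^11 km³/s².
In km: r₁ = 1.22 × 1.496×10^8 = 1.82512×10^8 km; r₂ = 4.23 × 1.496×10^8 = 6.32808×10^8 km.
Transfer-ellipse semi-major axis a_t = (r₁ + r₂)/2 = (1.82512×10^8 + 6.32808×10^8)/2 = 4.0766×10^8 km.
The half-period of the transfer ellipse is t = π√(a_t³/μ) = 7.106×10^7 s.
The target's mean motion on its circular orbit is ω₂ = √(μ/r₂³) = 2.286×10^-8 rad/s.
Angle swept by the target during transfer: ω₂·t = 1.6244 rad = 93.07°.
Arrival is 180° from departure on the ellipse, so φ = 180° − 93.07° = 86.9°.

φ = 86.9°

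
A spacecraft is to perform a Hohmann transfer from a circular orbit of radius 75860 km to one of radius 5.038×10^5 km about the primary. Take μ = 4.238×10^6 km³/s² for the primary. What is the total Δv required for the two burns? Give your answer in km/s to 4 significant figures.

Transfer-ellipse semi-major axis a_t = (r₁ + r₂)/2 = (75860 + 5.038×10^5)/2 = 2.8983×10^5 km.
Circular speed at r₁: v₁ = √(μ/r₁) = √(4.238×10^6/75860) = 7.474 km/s.
On the transfer ellipse at r₁, vis-viva equation gives v_p = √[μ(2/r₁ − 1/a_t)] = 9.854 km/s.
First burn Δv₁ = |v_p − v₁| = 2.380 km/s.
At r₂, v₂ = √(μ/r₂) = 2.9004 km/s.
Transfer-orbit speed at r₂: v_a = √[μ(2/r₂ − 1/a_t)] = 1.4838 km/s.
Second burn Δv₂ = |v₂ − v_a| = 1.417 km/s.
Total Δv = Δv₁ + Δv₂ = 3.797 km/s.

Δv = 3.797 km/s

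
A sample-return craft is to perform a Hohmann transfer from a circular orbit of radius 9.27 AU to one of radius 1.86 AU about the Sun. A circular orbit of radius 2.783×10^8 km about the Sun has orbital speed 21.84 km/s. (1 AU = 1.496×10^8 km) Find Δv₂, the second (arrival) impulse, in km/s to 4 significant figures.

From the circular-orbit relation v² = μ/r at r = 2.783×10^8 km: μ = v²r = (21.84)² × 2.783×10^8 = 1.32745×10^11 km³/s².
In km: r₁ = 9.27 × 1.496×10^8 = 1.386792×10^9 km; r₂ = 1.86 × 1.496×10^8 = 2.78256×10^8 km.
Semi-major axis of the transfer orbit: a_t = (1.386792×10^9 + 2.78256×10^8)/2 = 8.32524×10^8 km.
Circular speed at r = 2.78256×10^8 km: v_c = √(μ/r) = 21.842 km/s.
Transfer-orbit speed at the same r (vis-viva, a = a_t): v_t = √[μ(2/r − 1/a_t)] = 28.190 km/s.
Δv₂ = |v_t − v_c| = |28.190 − 21.842| = 6.348 km/s.

Δv₂ = 6.348 km/s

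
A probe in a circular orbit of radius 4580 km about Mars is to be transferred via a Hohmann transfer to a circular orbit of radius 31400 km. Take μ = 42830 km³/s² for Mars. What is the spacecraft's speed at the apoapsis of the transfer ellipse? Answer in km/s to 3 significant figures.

v = 0.589 km/s

Semi-major axis of the transfer orbit: a_t = (4580 + 31400)/2 = 17990 km.
The apoapsis of the transfer ellipse is at r = 31400 km.
Vis-viva: v = √[μ(2/r − 1/a_t)] = √[42830 × (2/31400 − 1/17990)] = 0.5893 km/s.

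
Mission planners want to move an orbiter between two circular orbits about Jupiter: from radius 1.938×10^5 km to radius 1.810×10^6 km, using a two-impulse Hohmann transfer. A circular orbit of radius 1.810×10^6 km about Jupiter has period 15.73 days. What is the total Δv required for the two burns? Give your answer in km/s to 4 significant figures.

From Kepler's third law T² = 4π²r³/μ at r = 1.810×10^6 km, T = 15.73 days = 15.73 × 86400 s = 1.359072×10^6 s: μ = 4π²r³/T² = 1.26739×10^8 km³/s².
The Hohmann ellipse has a_t = (r₁ + r₂)/2 = 1.0019×10^6 km.
Circular speed at r₁: v₁ = √(μ/r₁) = √(1.26739×10^8/1.938×10^5) = 25.573 km/s.
On the transfer ellipse at r₁, v² = μ(2/r − 1/a) gives v_p = √[μ(2/r₁ − 1/a_t)] = 34.372 km/s.
First burn Δv₁ = |v_p − v₁| = 8.799 km/s.
At r₂, v₂ = √(μ/r₂) = 8.368 km/s.
Transfer-orbit speed at r₂: v_a = √[μ(2/r₂ − 1/a_t)] = 3.680 km/s.
Second burn Δv₂ = |v₂ − v_a| = 4.688 km/s.
Δv = Δv₁ + Δv₂ = 8.799 + 4.688 = 13.49 km/s.

Δv = 13.49 km/s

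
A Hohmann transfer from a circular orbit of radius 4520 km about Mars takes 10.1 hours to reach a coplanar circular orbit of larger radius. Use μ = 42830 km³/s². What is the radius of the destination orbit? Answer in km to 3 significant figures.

Transfer time t = 10.1 hours = 36360 s, and t = π√(a_t³/μ).
So a_t = (μ t²/π²)^(1/3) = (42830 × (36360)² / π²)^(1/3) = 17902 km.
Since a_t = (r₁ + r₂)/2, r₂ = 2a_t − r₁ = 2×17902 − 4520 = 31284 km.

r₂ = 31300 km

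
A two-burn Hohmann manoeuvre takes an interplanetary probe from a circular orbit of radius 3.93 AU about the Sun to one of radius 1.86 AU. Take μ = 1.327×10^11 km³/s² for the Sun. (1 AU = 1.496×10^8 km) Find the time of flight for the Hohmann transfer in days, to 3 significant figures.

In km: r₁ = 3.93 × 1.496×10^8 = 5.87928×10^8 km; r₂ = 1.86 × 1.496×10^8 = 2.78256×10^8 km.
Semi-major axis of the transfer orbit: a_t = (5.87928×10^8 + 2.78256×10^8)/2 = 4.33092×10^8 km.
Transfer time t = π√(a_t³/μ) = π√((4.33092×10^8)³ / 1.327×10^11) = 7.773×10^7 s.
Converting: 7.773×10^7 s ÷ 86400 s/day = 900 days.

t = 900 days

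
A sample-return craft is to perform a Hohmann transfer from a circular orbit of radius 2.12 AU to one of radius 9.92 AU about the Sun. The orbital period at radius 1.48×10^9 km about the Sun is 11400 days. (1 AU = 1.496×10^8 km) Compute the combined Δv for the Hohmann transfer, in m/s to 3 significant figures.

Δv = 9620 m/s

From Kepler's third law T² = 4π²r³/μ at r = 1.48×10^9 km, T = 11400 days = 11400 × 86400 s = 9.8496×10^8 s: μ = 4π²r³/T² = 1.31919×10^11 km³/s².
In km: r₁ = 2.12 × 1.496×10^8 = 3.17152×10^8 km; r₂ = 9.92 × 1.496×10^8 = 1.484032×10^9 km.
Transfer-ellipse semi-major axis a_t = (r₁ + r₂)/2 = (3.17152×10^8 + 1.484032×10^9)/2 = 9.00592×10^8 km.
At r₁ the circular-orbit speed is v₁ = √(μ/r₁) = 20.3948 km/s.
Transfer-orbit speed at r₁ (vis-viva): v_p = √[μ(2/r₁ − 1/a_t)] = 26.1805 km/s.
First burn Δv₁ = |v_p − v₁| = 5.786 km/s.
Circular speed at r₂: v₂ = √(μ/r₂) = 9.428 km/s.
Transfer-orbit speed at r₂: v_a = √[μ(2/r₂ − 1/a_t)] = 5.595 km/s.
Second burn Δv₂ = |v₂ − v_a| = 3.833 km/s.
Δv = Δv₁ + Δv₂ = 5.786 + 3.833 = 9.619 km/s.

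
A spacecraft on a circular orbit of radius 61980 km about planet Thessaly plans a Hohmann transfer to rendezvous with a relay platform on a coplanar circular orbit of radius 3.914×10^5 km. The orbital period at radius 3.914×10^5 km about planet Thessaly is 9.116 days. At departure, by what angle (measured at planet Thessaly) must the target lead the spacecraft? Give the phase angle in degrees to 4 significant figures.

From Kepler's third law T² = 4π²r³/μ at r = 3.914×10^5 km, T = 9.116 days = 9.116 × 86400 s = 7.876224×10^5 s: μ = 4π²r³/T² = 3.81580×10^6 km³/s².
Semi-major axis of the transfer orbit: a_t = (61980 + 3.914×10^5)/2 = 2.2669×10^5 km.
The half-period of the transfer ellipse is t = π√(a_t³/μ) = 1.7358×10^5 s.
Target angular speed ω₂ = √(μ/r₂³) = 7.9774×10^-6 rad/s.
Angle swept by the target during transfer: ω₂·t = 1.3847 rad = 79.34°.
The spacecraft traverses 180° on the transfer ellipse, so the target must lead by 180° − 79.34° = 100.7°.

φ = 100.7°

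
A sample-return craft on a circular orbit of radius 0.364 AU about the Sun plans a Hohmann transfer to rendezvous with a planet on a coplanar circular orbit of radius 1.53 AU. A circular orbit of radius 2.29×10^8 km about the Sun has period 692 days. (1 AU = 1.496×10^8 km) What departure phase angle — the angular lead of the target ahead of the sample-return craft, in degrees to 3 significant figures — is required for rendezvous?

φ = 92.3°

From Kepler's third law T² = 4π²r³/μ at r = 2.29×10^8 km, T = 692 days = 692 × 86400 s = 5.97888×10^7 s: μ = 4π²r³/T² = 1.32625×10^11 km³/s².
In km: r₁ = 0.364 × 1.496×10^8 = 5.44544×10^7 km; r₂ = 1.53 × 1.496×10^8 = 2.28888×10^8 km.
Transfer-ellipse semi-major axis a_t = (r₁ + r₂)/2 = (5.44544×10^7 + 2.28888×10^8)/2 = 1.416712×10^8 km.
Transfer time t = π√(a_t³/μ) = 1.45465×10^7 s.
Target angular speed ω₂ = √(μ/r₂³) = 1.05167×10^-7 rad/s.
Angle swept by the target during transfer: ω₂·t = 1.52981 rad = 87.652°.
Arrival is 180° from departure on the ellipse, so φ = 180° − 87.652° = 92.3°.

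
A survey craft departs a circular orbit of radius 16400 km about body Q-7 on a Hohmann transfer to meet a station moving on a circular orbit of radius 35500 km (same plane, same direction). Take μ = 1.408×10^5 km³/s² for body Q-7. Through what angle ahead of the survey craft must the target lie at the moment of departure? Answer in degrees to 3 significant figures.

φ = 67.5°

Semi-major axis of the transfer orbit: a_t = (16400 + 35500)/2 = 25950 km.
Transfer time t = π√(a_t³/μ) = 34999 s.
The target's mean motion on its circular orbit is ω₂ = √(μ/r₂³) = 5.6099×10^-5 rad/s.
Angle swept by the target during transfer: ω₂·t = 1.963 rad = 112.5°.
Arrival is 180° from departure on the ellipse, so φ = 180° − 112.5° = 67.5°.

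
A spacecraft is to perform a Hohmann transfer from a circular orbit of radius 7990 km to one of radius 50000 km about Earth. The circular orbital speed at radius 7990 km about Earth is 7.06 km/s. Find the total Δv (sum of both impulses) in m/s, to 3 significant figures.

Δv = 3550 m/s

From the circular-orbit relation v² = μ/r at r = 7990 km: μ = v²r = (7.06)² × 7990 = 3.98250×10^5 km³/s².
The Hohmann ellipse has a_t = (r₁ + r₂)/2 = 28995 km.
Circular speed at r₁: v₁ = √(μ/r₁) = √(3.98250×10^5/7990) = 7.060 km/s.
On the transfer ellipse at r₁, v² = μ(2/r − 1/a) gives v_p = √[μ(2/r₁ − 1/a_t)] = 9.271 km/s.
First burn Δv₁ = |v_p − v₁| = 2.211 km/s.
Circular speed at r₂: v₂ = √(μ/r₂) = 2.8222 km/s.
Transfer-orbit speed at r₂: v_a = √[μ(2/r₂ − 1/a_t)] = 1.4815 km/s.
Second burn Δv₂ = |v₂ − v_a| = 1.341 km/s.
Δv = Δv₁ + Δv₂ = 2.211 + 1.341 = 3.552 km/s.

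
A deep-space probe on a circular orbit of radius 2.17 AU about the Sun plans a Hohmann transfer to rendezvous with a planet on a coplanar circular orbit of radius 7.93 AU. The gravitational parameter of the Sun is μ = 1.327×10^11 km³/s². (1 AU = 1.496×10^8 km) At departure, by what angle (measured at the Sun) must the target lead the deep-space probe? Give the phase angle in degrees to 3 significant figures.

In km: r₁ = 2.17 × 1.496×10^8 = 3.24632×10^8 km; r₂ = 7.93 × 1.496×10^8 = 1.186328×10^9 km.
Transfer-ellipse semi-major axis a_t = (r₁ + r₂)/2 = (3.24632×10^8 + 1.186328×10^9)/2 = 7.5548×10^8 km.
Transfer time t = π√(a_t³/μ) = 1.7908×10^8 s.
The target's mean motion on its circular orbit is ω₂ = √(μ/r₂³) = 8.9151×10^-9 rad/s.
Angle swept by the target during transfer: ω₂·t = 1.5965 rad = 91.47°.
Arrival is 180° from departure on the ellipse, so φ = 180° − 91.47° = 88.5°.

φ = 88.5°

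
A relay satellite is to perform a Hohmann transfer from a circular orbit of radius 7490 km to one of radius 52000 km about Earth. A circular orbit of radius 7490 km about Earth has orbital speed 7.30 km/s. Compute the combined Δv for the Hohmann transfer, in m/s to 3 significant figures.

Δv = 3730 m/s

From the circular-orbit relation v² = μ/r at r = 7490 km: μ = v²r = (7.30)² × 7490 = 3.99142×10^5 km³/s².
The Hohmann ellipse has a_t = (r₁ + r₂)/2 = 29745 km.
At r₁ the circular-orbit speed is v₁ = √(μ/r₁) = 7.300 km/s.
Transfer-orbit speed at r₁ (vis-viva equation): v_p = √[μ(2/r₁ − 1/a_t)] = 9.652 km/s.
First burn Δv₁ = |v_p − v₁| = 2.352 km/s.
At r₂, v₂ = √(μ/r₂) = 2.7705 km/s.
Transfer-orbit speed at r₂: v_a = √[μ(2/r₂ − 1/a_t)] = 1.3903 km/s.
Second burn Δv₂ = |v₂ − v_a| = 1.380 km/s.
Δv = Δv₁ + Δv₂ = 2.352 + 1.380 = 3.732 km/s.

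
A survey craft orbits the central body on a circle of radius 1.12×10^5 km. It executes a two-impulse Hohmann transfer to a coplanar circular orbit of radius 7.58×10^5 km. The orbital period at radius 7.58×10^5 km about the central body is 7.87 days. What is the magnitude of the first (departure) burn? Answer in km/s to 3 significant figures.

From Kepler's third law T² = 4π²r³/μ at r = 7.58×10^5 km, T = 7.87 days = 7.87 × 86400 s = 6.79968×10^5 s: μ = 4π²r³/T² = 3.71869×10^7 km³/s².
Semi-major axis of the transfer orbit: a_t = (1.120×10^5 + 7.580×10^5)/2 = 4.350×10^5 km.
Circular speed at r = 1.120×10^5 km: v_c = √(μ/r) = 18.2216 km/s.
Vis-viva on the transfer ellipse at r = 1.120×10^5 km gives v_t = √[μ(2/r − 1/a_t)] = 24.0534 km/s.
Δv₁ = |v_t − v_c| = |24.0534 − 18.2216| = 5.832 km/s.

Δv₁ = 5.83 km/s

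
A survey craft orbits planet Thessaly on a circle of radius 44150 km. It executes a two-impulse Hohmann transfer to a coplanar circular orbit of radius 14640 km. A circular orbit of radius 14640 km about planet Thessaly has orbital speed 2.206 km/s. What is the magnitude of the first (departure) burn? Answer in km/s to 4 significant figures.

Δv₁ = 0.3738 km/s

From the circular-orbit relation v² = μ/r at r = 14640 km: μ = v²r = (2.206)² × 14640 = 71244.6 km³/s².
Transfer-ellipse semi-major axis a_t = (r₁ + r₂)/2 = (44150 + 14640)/2 = 29395 km.
Circular speed at r = 44150 km: v_c = √(μ/r) = 1.2703 km/s.
Transfer-orbit speed at the same r (vis-viva, a = a_t): v_t = √[μ(2/r − 1/a_t)] = 0.89649 km/s.
Δv₁ = |v_t − v_c| = |0.89649 − 1.2703| = 0.3738 km/s.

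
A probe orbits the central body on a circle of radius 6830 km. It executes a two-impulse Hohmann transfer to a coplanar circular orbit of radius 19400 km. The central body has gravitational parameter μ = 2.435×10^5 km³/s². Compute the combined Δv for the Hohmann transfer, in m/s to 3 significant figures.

Δv = 2280 m/s

The Hohmann ellipse has a_t = (r₁ + r₂)/2 = 13115 km.
Circular speed at r₁: v₁ = √(μ/r₁) = √(2.435×10^5/6830) = 5.971 km/s.
Transfer-orbit speed at r₁ (vis-viva equation): v_p = √[μ(2/r₁ − 1/a_t)] = 7.262 km/s.
First burn Δv₁ = |v_p − v₁| = 1.291 km/s.
At r₂, v₂ = √(μ/r₂) = 3.5428 km/s.
Transfer-orbit speed at r₂: v_a = √[μ(2/r₂ − 1/a_t)] = 2.5567 km/s.
Second burn Δv₂ = |v₂ − v_a| = 0.9861 km/s.
Total Δv = Δv₁ + Δv₂ = 2.277 km/s.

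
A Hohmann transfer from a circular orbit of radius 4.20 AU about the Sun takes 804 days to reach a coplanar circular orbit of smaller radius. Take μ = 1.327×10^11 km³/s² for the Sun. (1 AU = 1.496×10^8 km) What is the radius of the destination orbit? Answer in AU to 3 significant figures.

r₂ = 1.17 AU

In km: r₁ = 4.20 × 1.496×10^8 = 6.2832×10^8 km.
Transfer time t = 804 days = 6.94656×10^7 s, and t = π√(a_t³/μ).
So a_t = (μ t²/π²)^(1/3) = (1.327×10^11 × (6.94656×10^7)² / π²)^(1/3) = 4.0182×10^8 km.
Since a_t = (r₁ + r₂)/2, r₂ = 2a_t − r₁ = 2×4.0182×10^8 − 6.2832×10^8 = 1.7532×10^8 km.
In AU: r₂ = 1.7532×10^8 / 1.496×10^8 = 1.17 AU.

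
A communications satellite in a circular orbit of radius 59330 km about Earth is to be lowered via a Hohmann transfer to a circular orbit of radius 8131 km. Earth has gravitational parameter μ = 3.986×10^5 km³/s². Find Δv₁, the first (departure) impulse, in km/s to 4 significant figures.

Δv₁ = 1.319 km/s

Semi-major axis of the transfer orbit: a_t = (59330 + 8131)/2 = 33730.5 km.
Circular speed at r = 59330 km: v_c = √(μ/r) = 2.592 km/s.
Vis-viva on the transfer ellipse at r = 59330 km gives v_t = √[μ(2/r − 1/a_t)] = 1.273 km/s.
Δv₁ = |v_t − v_c| = |1.273 − 2.592| = 1.319 km/s.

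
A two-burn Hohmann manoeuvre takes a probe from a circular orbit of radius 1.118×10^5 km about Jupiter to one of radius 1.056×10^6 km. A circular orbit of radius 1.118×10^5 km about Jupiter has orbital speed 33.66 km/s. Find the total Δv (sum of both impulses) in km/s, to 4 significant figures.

From the circular-orbit relation v² = μ/r at r = 1.118×10^5 km: μ = v²r = (33.66)² × 1.118×10^5 = 1.26669×10^8 km³/s².
Semi-major axis of the transfer orbit: a_t = (1.118×10^5 + 1.056×10^6)/2 = 5.839×10^5 km.
At r₁ the circular-orbit speed is v₁ = √(μ/r₁) = 33.66 km/s.
Transfer-orbit speed at r₁ (vis-viva equation): v_p = √[μ(2/r₁ − 1/a_t)] = 45.27 km/s.
First burn Δv₁ = |v_p − v₁| = 11.61 km/s.
Circular speed at r₂: v₂ = √(μ/r₂) = 10.952 km/s.
Transfer-orbit speed at r₂: v_a = √[μ(2/r₂ − 1/a_t)] = 4.7924 km/s.
Second burn Δv₂ = |v₂ − v_a| = 6.160 km/s.
Total Δv = Δv₁ + Δv₂ = 17.77 km/s.

Δv = 17.77 km/s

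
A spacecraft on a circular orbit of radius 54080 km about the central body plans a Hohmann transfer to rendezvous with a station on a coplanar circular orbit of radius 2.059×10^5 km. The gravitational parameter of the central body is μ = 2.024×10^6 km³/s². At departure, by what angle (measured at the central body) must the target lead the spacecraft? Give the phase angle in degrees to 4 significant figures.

φ = 89.71°

The Hohmann ellipse has a_t = (r₁ + r₂)/2 = 1.2999×10^5 km.
The half-period of the transfer ellipse is t = π√(a_t³/μ) = 1.03493×10^5 s.
The target's mean motion on its circular orbit is ω₂ = √(μ/r₂³) = 1.52272×10^-5 rad/s.
Angle swept by the target during transfer: ω₂·t = 1.5759 rad = 90.29°.
The spacecraft traverses 180° on the transfer ellipse, so the target must lead by 180° − 90.29° = 89.71°.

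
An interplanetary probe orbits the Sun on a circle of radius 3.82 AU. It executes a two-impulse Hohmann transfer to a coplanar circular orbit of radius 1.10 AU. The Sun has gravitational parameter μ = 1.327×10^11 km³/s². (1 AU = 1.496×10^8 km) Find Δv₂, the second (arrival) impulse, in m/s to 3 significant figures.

Δv₂ = 6990 m/s

In km: r₁ = 3.82 × 1.496×10^8 = 5.71472×10^8 km; r₂ = 1.10 × 1.496×10^8 = 1.6456×10^8 km.
The Hohmann ellipse has a_t = (r₁ + r₂)/2 = 3.68016×10^8 km.
On the circular orbit at r = 1.6456×10^8 km, v_c = √(μ/r) = 28.397 km/s.
Vis-viva on the transfer ellipse at r = 1.6456×10^8 km gives v_t = √[μ(2/r − 1/a_t)] = 35.386 km/s.
Δv₂ = |v_t − v_c| = |35.386 − 28.397| = 6.989 km/s.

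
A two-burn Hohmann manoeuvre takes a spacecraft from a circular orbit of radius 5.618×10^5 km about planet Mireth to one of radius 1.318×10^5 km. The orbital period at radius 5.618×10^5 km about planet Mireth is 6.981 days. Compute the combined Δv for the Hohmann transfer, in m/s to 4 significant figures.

Δv = 5540 m/s

From Kepler's third law T² = 4π²r³/μ at r = 5.618×10^5 km, T = 6.981 days = 6.981 × 86400 s = 6.031584×10^5 s: μ = 4π²r³/T² = 1.92416×10^7 km³/s².
Semi-major axis of the transfer orbit: a_t = (5.618×10^5 + 1.318×10^5)/2 = 3.468×10^5 km.
Circular speed at r₁: v₁ = √(μ/r₁) = √(1.92416×10^7/5.618×10^5) = 5.852 km/s.
On the transfer ellipse at r₁, vis-viva equation gives v_a = √[μ(2/r₁ − 1/a_t)] = 3.608 km/s.
First burn Δv₁ = |v_a − v₁| = 2.244 km/s.
At r₂, v₂ = √(μ/r₂) = 12.083 km/s.
Transfer-orbit speed at r₂: v_p = √[μ(2/r₂ − 1/a_t)] = 15.379 km/s.
Second burn Δv₂ = |v₂ − v_p| = 3.296 km/s.
Total Δv = Δv₁ + Δv₂ = 5.540 km/s.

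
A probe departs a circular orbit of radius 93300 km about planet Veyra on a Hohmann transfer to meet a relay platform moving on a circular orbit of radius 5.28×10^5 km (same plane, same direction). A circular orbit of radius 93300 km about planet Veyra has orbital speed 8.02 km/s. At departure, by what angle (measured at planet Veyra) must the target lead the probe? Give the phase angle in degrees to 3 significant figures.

φ = 98.8°

From the circular-orbit relation v² = μ/r at r = 93300 km: μ = v²r = (8.02)² × 93300 = 6.00109×10^6 km³/s².
Semi-major axis of the transfer orbit: a_t = (93300 + 5.280×10^5)/2 = 3.1065×10^5 km.
The half-period of the transfer ellipse is t = π√(a_t³/μ) = 2.2205×10^5 s.
Target angular speed ω₂ = √(μ/r₂³) = 6.3851×10^-6 rad/s.
Angle swept by the target during transfer: ω₂·t = 1.4178 rad = 81.23°.
Arrival is 180° from departure on the ellipse, so φ = 180° − 81.23° = 98.8°.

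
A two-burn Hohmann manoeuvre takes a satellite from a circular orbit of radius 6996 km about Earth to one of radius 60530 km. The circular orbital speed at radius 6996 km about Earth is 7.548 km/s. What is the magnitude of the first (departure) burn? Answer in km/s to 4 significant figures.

From the circular-orbit relation v² = μ/r at r = 6996 km: μ = v²r = (7.548)² × 6996 = 3.98578×10^5 km³/s².
Semi-major axis of the transfer orbit: a_t = (6996 + 60530)/2 = 33763 km.
Circular speed at r = 6996 km: v_c = √(μ/r) = 7.5480 km/s.
Vis-viva on the transfer ellipse at r = 6996 km gives v_t = √[μ(2/r − 1/a_t)] = 10.106 km/s.
Δv₁ = |v_t − v_c| = |10.106 − 7.5480| = 2.558 km/s.

Δv₁ = 2.558 km/s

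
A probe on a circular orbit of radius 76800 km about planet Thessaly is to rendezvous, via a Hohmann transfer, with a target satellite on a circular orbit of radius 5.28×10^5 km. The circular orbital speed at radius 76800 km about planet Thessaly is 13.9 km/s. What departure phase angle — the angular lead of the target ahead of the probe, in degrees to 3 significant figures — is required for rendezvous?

φ = 102°

From the circular-orbit relation v² = μ/r at r = 76800 km: μ = v²r = (13.9)² × 76800 = 1.48385×10^7 km³/s².
The Hohmann ellipse has a_t = (r₁ + r₂)/2 = 3.024×10^5 km.
Transfer time t = π√(a_t³/μ) = 1.35621×10^5 s.
The target's mean motion on its circular orbit is ω₂ = √(μ/r₂³) = 1.00402×10^-5 rad/s.
Angle swept by the target during transfer: ω₂·t = 1.3617 rad = 78.02°.
The probe traverses 180° on the transfer ellipse, so the target must lead by 180° − 78.02° = 102°.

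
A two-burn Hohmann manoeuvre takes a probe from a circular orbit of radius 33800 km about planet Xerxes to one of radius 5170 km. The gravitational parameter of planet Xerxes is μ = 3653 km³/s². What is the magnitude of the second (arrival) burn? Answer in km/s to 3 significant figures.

The Hohmann ellipse has a_t = (r₁ + r₂)/2 = 19485 km.
On the circular orbit at r = 5170 km, v_c = √(μ/r) = 0.84058 km/s.
Transfer-orbit speed at the same r (vis-viva, a = a_t): v_t = √[μ(2/r − 1/a_t)] = 1.1071 km/s.
Δv₂ = |v_t − v_c| = |1.1071 − 0.84058| = 0.2665 km/s.

Δv₂ = 0.267 km/s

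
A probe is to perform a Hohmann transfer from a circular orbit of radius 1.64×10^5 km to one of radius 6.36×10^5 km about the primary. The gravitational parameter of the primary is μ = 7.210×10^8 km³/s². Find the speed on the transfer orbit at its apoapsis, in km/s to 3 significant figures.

v = 21.6 km/s

The Hohmann ellipse has a_t = (r₁ + r₂)/2 = 4.000×10^5 km.
At apoapsis, r = 6.360×10^5 km.
Vis-viva: v = √[μ(2/r − 1/a_t)] = √[7.210×10^8 × (2/6.360×10^5 − 1/4.000×10^5)] = 21.56 km/s.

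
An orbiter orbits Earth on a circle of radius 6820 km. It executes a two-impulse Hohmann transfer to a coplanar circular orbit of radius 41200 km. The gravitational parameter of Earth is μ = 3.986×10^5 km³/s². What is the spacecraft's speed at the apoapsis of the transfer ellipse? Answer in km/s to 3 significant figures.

The Hohmann ellipse has a_t = (r₁ + r₂)/2 = 24010 km.
The apoapsis of the transfer ellipse is at r = 41200 km.
Vis-viva: v = √[μ(2/r − 1/a_t)] = √[3.986×10^5 × (2/41200 − 1/24010)] = 1.658 km/s.

v = 1.66 km/s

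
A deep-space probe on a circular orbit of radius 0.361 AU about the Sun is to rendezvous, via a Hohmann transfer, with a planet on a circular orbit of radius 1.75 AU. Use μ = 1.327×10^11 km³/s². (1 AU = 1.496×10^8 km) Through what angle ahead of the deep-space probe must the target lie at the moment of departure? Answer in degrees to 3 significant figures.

φ = 95.7°

In km: r₁ = 0.361 × 1.496×10^8 = 5.40056×10^7 km; r₂ = 1.75 × 1.496×10^8 = 2.618×10^8 km.
Transfer-ellipse semi-major axis a_t = (r₁ + r₂)/2 = (5.40056×10^7 + 2.618×10^8)/2 = 1.579028×10^8 km.
The half-period of the transfer ellipse is t = π√(a_t³/μ) = 1.711194×10^7 s.
Target angular speed ω₂ = √(μ/r₂³) = 8.599654×10^-8 rad/s.
Angle swept by the target during transfer: ω₂·t = 1.47157 rad = 84.31°.
Arrival is 180° from departure on the ellipse, so φ = 180° − 84.31° = 95.7°.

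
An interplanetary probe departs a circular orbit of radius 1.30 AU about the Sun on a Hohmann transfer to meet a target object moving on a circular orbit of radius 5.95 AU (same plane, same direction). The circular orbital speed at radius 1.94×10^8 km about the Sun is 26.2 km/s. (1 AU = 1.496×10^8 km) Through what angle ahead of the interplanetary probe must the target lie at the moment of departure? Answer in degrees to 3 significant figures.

From the circular-orbit relation v² = μ/r at r = 1.94×10^8 km: μ = v²r = (26.2)² × 1.94×10^8 = 1.33169×10^11 km³/s².
In km: r₁ = 1.30 × 1.496×10^8 = 1.9448×10^8 km; r₂ = 5.95 × 1.496×10^8 = 8.9012×10^8 km.
The Hohmann ellipse has a_t = (r₁ + r₂)/2 = 5.423×10^8 km.
The half-period of the transfer ellipse is t = π√(a_t³/μ) = 1.087×10^8 s.
Target angular speed ω₂ = √(μ/r₂³) = 1.374×10^-8 rad/s.
Angle swept by the target during transfer: ω₂·t = 1.494 rad = 85.60°.
The interplanetary probe traverses 180° on the transfer ellipse, so the target must lead by 180° − 85.60° = 94.4°.

φ = 94.4°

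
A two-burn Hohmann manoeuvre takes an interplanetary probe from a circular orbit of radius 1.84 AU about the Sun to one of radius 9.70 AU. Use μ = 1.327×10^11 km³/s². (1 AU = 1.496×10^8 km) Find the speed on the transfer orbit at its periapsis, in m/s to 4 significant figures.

v = 28470 m/s

In km: r₁ = 1.84 × 1.496×10^8 = 2.75264×10^8 km; r₂ = 9.70 × 1.496×10^8 = 1.45112×10^9 km.
The Hohmann ellipse has a_t = (r₁ + r₂)/2 = 8.63192×10^8 km.
The periapsis of the transfer ellipse is at r = 2.75264×10^8 km.
Vis-viva: v = √[μ(2/r − 1/a_t)] = √[1.327×10^11 × (2/2.75264×10^8 − 1/8.63192×10^8)] = 28.47 km/s.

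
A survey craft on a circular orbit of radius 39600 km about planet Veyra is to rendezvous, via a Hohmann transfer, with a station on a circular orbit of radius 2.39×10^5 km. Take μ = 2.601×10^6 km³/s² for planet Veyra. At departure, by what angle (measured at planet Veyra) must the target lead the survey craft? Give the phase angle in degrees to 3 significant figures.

φ = 99.9°

Semi-major axis of the transfer orbit: a_t = (39600 + 2.390×10^5)/2 = 1.393×10^5 km.
The half-period of the transfer ellipse is t = π√(a_t³/μ) = 1.013×10^5 s.
The target's mean motion on its circular orbit is ω₂ = √(μ/r₂³) = 1.380×10^-5 rad/s.
Angle swept by the target during transfer: ω₂·t = 1.3979 rad = 80.09°.
Arrival is 180° from departure on the ellipse, so φ = 180° − 80.09° = 99.9°.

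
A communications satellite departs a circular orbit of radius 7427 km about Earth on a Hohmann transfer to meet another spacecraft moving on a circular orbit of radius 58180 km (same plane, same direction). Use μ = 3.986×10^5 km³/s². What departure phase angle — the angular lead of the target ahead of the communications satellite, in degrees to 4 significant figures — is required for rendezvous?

φ = 103.8°

The Hohmann ellipse has a_t = (r₁ + r₂)/2 = 32803.5 km.
Transfer time t = π√(a_t³/μ) = 29564 s.
Target angular speed ω₂ = √(μ/r₂³) = 4.4989×10^-5 rad/s.
Angle swept by the target during transfer: ω₂·t = 1.3301 rad = 76.21°.
Arrival is 180° from departure on the ellipse, so φ = 180° − 76.21° = 103.8°.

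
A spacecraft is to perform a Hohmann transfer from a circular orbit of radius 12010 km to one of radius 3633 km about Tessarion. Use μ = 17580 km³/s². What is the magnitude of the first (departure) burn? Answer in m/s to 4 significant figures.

The Hohmann ellipse has a_t = (r₁ + r₂)/2 = 7821.5 km.
On the circular orbit at r = 12010 km, v_c = √(μ/r) = 1.2099 km/s.
Transfer-orbit speed at the same r (vis-viva, a = a_t): v_t = √[μ(2/r − 1/a_t)] = 0.82457 km/s.
Δv₁ = |v_t − v_c| = |0.82457 − 1.2099| = 0.3853 km/s.

Δv₁ = 385.3 m/s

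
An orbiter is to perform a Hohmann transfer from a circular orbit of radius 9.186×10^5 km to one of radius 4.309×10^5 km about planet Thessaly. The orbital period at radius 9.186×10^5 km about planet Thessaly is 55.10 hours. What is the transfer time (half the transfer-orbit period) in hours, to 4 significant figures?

From Kepler's third law T² = 4π²r³/μ at r = 9.186×10^5 km, T = 55.10 hours = 55.10 × 3600 s = 1.9836×10^5 s: μ = 4π²r³/T² = 7.77734×10^8 km³/s².
The Hohmann ellipse has a_t = (r₁ + r₂)/2 = 6.7475×10^5 km.
By Kepler's third law the transfer-orbit period is T = 2π√(a_t³/μ), so t = T/2 = 62440 s.
Converting: 62440 s ÷ 3600 s/hour = 17.34 hours.

t = 17.34 hours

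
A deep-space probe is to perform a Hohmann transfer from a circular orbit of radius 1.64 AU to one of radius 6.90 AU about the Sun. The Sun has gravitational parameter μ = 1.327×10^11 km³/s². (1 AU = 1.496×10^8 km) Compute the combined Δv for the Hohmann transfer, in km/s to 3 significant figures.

Δv = 10.6 km/s

In km: r₁ = 1.64 × 1.496×10^8 = 2.45344×10^8 km; r₂ = 6.90 × 1.496×10^8 = 1.03224×10^9 km.
The Hohmann ellipse has a_t = (r₁ + r₂)/2 = 6.38792×10^8 km.
Circular speed at r₁: v₁ = √(μ/r₁) = √(1.327×10^11/2.45344×10^8) = 23.257 km/s.
On the transfer ellipse at r₁, v² = μ(2/r − 1/a) gives v_p = √[μ(2/r₁ − 1/a_t)] = 29.564 km/s.
First burn Δv₁ = |v_p − v₁| = 6.307 km/s.
At r₂, v₂ = √(μ/r₂) = 11.338 km/s.
Transfer-orbit speed at r₂: v_a = √[μ(2/r₂ − 1/a_t)] = 7.0267 km/s.
Second burn Δv₂ = |v₂ − v_a| = 4.311 km/s.
Total Δv = Δv₁ + Δv₂ = 10.62 km/s.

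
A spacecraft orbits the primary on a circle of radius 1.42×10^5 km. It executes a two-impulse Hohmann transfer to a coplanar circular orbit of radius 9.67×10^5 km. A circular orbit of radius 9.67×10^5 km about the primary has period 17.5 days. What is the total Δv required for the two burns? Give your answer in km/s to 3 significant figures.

Δv = 5.35 km/s

From Kepler's third law T² = 4π²r³/μ at r = 9.67×10^5 km, T = 17.5 days = 17.5 × 86400 s = 1.512×10^6 s: μ = 4π²r³/T² = 1.56148×10^7 km³/s².
Semi-major axis of the transfer orbit: a_t = (1.420×10^5 + 9.670×10^5)/2 = 5.545×10^5 km.
At r₁ the circular-orbit speed is v₁ = √(μ/r₁) = 10.486 km/s.
On the transfer ellipse at r₁, v² = μ(2/r − 1/a) gives v_p = √[μ(2/r₁ − 1/a_t)] = 13.848 km/s.
First burn Δv₁ = |v_p − v₁| = 3.362 km/s.
At r₂, v₂ = √(μ/r₂) = 4.0184 km/s.
Transfer-orbit speed at r₂: v_a = √[μ(2/r₂ − 1/a_t)] = 2.0335 km/s.
Second burn Δv₂ = |v₂ − v_a| = 1.985 km/s.
Δv = Δv₁ + Δv₂ = 3.362 + 1.985 = 5.347 km/s.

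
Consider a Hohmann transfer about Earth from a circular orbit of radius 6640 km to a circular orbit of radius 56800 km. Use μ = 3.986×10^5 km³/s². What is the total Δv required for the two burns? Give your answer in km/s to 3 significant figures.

Transfer-ellipse semi-major axis a_t = (r₁ + r₂)/2 = (6640 + 56800)/2 = 31720 km.
Circular speed at r₁: v₁ = √(μ/r₁) = √(3.986×10^5/6640) = 7.7479 km/s.
On the transfer ellipse at r₁, vis-viva gives v_p = √[μ(2/r₁ − 1/a_t)] = 10.368 km/s.
First burn Δv₁ = |v_p − v₁| = 2.620 km/s.
Circular speed at r₂: v₂ = √(μ/r₂) = 2.649 km/s.
Transfer-orbit speed at r₂: v_a = √[μ(2/r₂ − 1/a_t)] = 1.212 km/s.
Second burn Δv₂ = |v₂ − v_a| = 1.437 km/s.
Δv = Δv₁ + Δv₂ = 2.620 + 1.437 = 4.057 km/s.

Δv = 4.06 km/s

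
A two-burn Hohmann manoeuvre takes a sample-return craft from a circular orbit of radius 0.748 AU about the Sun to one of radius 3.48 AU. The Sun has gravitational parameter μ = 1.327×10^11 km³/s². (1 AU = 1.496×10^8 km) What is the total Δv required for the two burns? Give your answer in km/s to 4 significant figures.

Δv = 16.22 km/s

In km: r₁ = 0.748 × 1.496×10^8 = 1.119008×10^8 km; r₂ = 3.48 × 1.496×10^8 = 5.20608×10^8 km.
Semi-major axis of the transfer orbit: a_t = (1.119008×10^8 + 5.20608×10^8)/2 = 3.162544×10^8 km.
At r₁ the circular-orbit speed is v₁ = √(μ/r₁) = 34.436 km/s.
On the transfer ellipse at r₁, vis-viva gives v_p = √[μ(2/r₁ − 1/a_t)] = 44.183 km/s.
First burn Δv₁ = |v_p − v₁| = 9.747 km/s.
At r₂, v₂ = √(μ/r₂) = 15.9654 km/s.
Transfer-orbit speed at r₂: v_a = √[μ(2/r₂ − 1/a_t)] = 9.49682 km/s.
Second burn Δv₂ = |v₂ − v_a| = 6.469 km/s.
Δv = Δv₁ + Δv₂ = 9.747 + 6.469 = 16.22 km/s.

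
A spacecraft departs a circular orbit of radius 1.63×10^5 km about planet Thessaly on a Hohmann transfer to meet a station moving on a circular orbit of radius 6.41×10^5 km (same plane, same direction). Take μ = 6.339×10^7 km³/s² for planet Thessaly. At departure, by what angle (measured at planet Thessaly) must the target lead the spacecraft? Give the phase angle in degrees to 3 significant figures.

φ = 90.6°

Transfer-ellipse semi-major axis a_t = (r₁ + r₂)/2 = (1.630×10^5 + 6.410×10^5)/2 = 4.020×10^5 km.
The half-period of the transfer ellipse is t = π√(a_t³/μ) = 1.006×10^5 s.
Target angular speed ω₂ = √(μ/r₂³) = 1.551×10^-5 rad/s.
Angle swept by the target during transfer: ω₂·t = 1.5603 rad = 89.40°.
Arrival is 180° from departure on the ellipse, so φ = 180° − 89.40° = 90.6°.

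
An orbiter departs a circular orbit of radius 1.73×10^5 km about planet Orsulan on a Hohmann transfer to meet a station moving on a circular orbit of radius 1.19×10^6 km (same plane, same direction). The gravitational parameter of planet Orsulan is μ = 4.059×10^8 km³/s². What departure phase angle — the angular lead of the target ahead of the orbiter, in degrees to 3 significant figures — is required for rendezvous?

Semi-major axis of the transfer orbit: a_t = (1.730×10^5 + 1.190×10^6)/2 = 6.815×10^5 km.
Transfer time t = π√(a_t³/μ) = 87728 s.
Target angular speed ω₂ = √(μ/r₂³) = 1.5520×10^-5 rad/s.
Angle swept by the target during transfer: ω₂·t = 1.3615 rad = 78.01°.
The orbiter traverses 180° on the transfer ellipse, so the target must lead by 180° − 78.01° = 102°.

φ = 102°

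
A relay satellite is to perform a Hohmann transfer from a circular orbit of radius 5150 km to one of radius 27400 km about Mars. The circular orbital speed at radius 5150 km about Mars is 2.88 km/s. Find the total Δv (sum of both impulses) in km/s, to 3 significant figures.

From the circular-orbit relation v² = μ/r at r = 5150 km: μ = v²r = (2.88)² × 5150 = 42716.2 km³/s².
Transfer-ellipse semi-major axis a_t = (r₁ + r₂)/2 = (5150 + 27400)/2 = 16275 km.
Circular speed at r₁: v₁ = √(μ/r₁) = √(42716.2/5150) = 2.8800 km/s.
Transfer-orbit speed at r₁ (vis-viva equation): v_p = √[μ(2/r₁ − 1/a_t)] = 3.7369 km/s.
First burn Δv₁ = |v_p − v₁| = 0.8569 km/s.
Circular speed at r₂: v₂ = √(μ/r₂) = 1.2486 km/s.
Transfer-orbit speed at r₂: v_a = √[μ(2/r₂ − 1/a_t)] = 0.70237 km/s.
Second burn Δv₂ = |v₂ − v_a| = 0.5462 km/s.
Δv = Δv₁ + Δv₂ = 0.8569 + 0.5462 = 1.403 km/s.

Δv = 1.40 km/s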